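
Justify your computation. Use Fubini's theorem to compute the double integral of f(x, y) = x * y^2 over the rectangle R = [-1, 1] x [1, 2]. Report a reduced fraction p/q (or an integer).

f(x, y) is a tensor product of a function of x and a function of y, and both factors are bounded continuous (hence Lebesgue integrable) on the rectangle, so Fubini's theorem applies:
  integral_R f d(m x m) = (integral_a1^b1 x dx) * (integral_a2^b2 y^2 dy).
Inner integral in x: integral_{-1}^{1} x dx = (1^2 - (-1)^2)/2
  = 0.
Inner integral in y: integral_{1}^{2} y^2 dy = (2^3 - 1^3)/3
  = 7/3.
Product: (0) * (7/3) = 0.

0


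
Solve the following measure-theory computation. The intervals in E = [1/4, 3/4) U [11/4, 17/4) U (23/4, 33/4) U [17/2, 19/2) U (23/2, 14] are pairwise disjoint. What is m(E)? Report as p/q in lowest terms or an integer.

For pairwise disjoint intervals, m(union_i I_i) = sum_i m(I_i),
and m is invariant under swapping open/closed endpoints (single points have measure 0).
So m(E) = sum_i (b_i - a_i).
  I_1 has length 3/4 - 1/4 = 1/2.
  I_2 has length 17/4 - 11/4 = 3/2.
  I_3 has length 33/4 - 23/4 = 5/2.
  I_4 has length 19/2 - 17/2 = 1.
  I_5 has length 14 - 23/2 = 5/2.
Summing:
  m(E) = 1/2 + 3/2 + 5/2 + 1 + 5/2 = 8.

8


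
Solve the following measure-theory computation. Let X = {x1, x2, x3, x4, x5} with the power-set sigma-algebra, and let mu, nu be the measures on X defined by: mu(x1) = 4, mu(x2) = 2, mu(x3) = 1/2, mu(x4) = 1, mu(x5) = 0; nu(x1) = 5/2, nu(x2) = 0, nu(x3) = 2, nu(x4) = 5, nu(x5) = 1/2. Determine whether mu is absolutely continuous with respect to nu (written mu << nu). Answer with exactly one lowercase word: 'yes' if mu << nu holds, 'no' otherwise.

mu << nu means: every nu-null measurable set is also mu-null; equivalently, for every atom x, if nu({x}) = 0 then mu({x}) = 0.
Checking each atom:
  x1: nu = 5/2 > 0 -> no constraint.
  x2: nu = 0, mu = 2 > 0 -> violates mu << nu.
  x3: nu = 2 > 0 -> no constraint.
  x4: nu = 5 > 0 -> no constraint.
  x5: nu = 1/2 > 0 -> no constraint.
The atom(s) x2 violate the condition (nu = 0 but mu > 0). Therefore mu is NOT absolutely continuous w.r.t. nu.

no


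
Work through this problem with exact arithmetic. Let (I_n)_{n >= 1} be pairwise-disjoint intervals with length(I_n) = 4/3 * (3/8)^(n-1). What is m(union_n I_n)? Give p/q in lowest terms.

By countable additivity of the Lebesgue measure on pairwise disjoint measurable sets,
  m(union_{n >= 1} I_n) = sum_{n >= 1} m(I_n) = sum_{n >= 1} a * r^(n-1),
  with a = 4/3 and r = 3/8.
Since 0 < r = 3/8 < 1, the geometric series converges:
  sum_{n >= 1} a * r^(n-1) = a / (1 - r).
  = 4/3 / (1 - 3/8)
  = 4/3 / (5/8)
  = 32/15.

32/15


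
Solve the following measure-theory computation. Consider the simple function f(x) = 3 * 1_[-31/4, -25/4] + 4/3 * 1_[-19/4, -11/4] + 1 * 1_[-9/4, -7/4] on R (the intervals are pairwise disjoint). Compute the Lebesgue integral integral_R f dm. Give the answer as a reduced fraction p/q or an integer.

For a simple function f = sum_i c_i * 1_{A_i} with disjoint A_i,
  integral f dm = sum_i c_i * m(A_i).
Lengths of the A_i:
  m(A_1) = -25/4 - (-31/4) = 3/2.
  m(A_2) = -11/4 - (-19/4) = 2.
  m(A_3) = -7/4 - (-9/4) = 1/2.
Contributions c_i * m(A_i):
  (3) * (3/2) = 9/2.
  (4/3) * (2) = 8/3.
  (1) * (1/2) = 1/2.
Total: 9/2 + 8/3 + 1/2 = 23/3.

23/3


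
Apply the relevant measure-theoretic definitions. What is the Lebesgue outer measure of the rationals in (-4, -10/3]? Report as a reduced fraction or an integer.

Q cap (-4, -10/3] is countable; list its elements as q_1, q_2, ... . Fix eps > 0 and cover the k-th point by an interval of length eps * 2^(-k). The cover has total length eps * sum_{k>=1} 2^(-k) = eps, so by definition of outer measure m*(Q cap (-4, -10/3]) <= eps. Since eps was arbitrary and m* >= 0, the outer measure is 0.

0


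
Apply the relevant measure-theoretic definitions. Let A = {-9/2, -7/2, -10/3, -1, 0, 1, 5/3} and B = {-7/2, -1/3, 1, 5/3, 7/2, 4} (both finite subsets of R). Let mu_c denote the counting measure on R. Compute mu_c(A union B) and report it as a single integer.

Counting measure on a finite set equals cardinality. By inclusion-exclusion, |A union B| = |A| + |B| - |A cap B|.
|A| = 7, |B| = 6, |A cap B| = 3.
So mu_c(A union B) = 7 + 6 - 3 = 10.

10


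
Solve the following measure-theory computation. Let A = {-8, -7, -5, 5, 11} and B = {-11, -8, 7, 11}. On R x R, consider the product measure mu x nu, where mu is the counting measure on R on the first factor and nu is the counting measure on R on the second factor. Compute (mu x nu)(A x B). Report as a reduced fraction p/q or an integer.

For a measurable rectangle A x B, the product measure satisfies
  (mu x nu)(A x B) = mu(A) * nu(B).
  mu(A) = 5.
  nu(B) = 4.
  (mu x nu)(A x B) = 5 * 4 = 20.

20


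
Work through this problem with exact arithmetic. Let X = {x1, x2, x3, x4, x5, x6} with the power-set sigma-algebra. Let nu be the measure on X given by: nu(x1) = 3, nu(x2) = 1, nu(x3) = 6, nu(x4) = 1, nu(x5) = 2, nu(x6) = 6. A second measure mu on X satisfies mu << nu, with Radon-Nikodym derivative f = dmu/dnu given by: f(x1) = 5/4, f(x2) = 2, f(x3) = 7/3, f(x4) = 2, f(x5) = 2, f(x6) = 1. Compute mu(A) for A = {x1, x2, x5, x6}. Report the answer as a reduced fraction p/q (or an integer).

By the defining property of the Radon-Nikodym derivative, for every measurable set A,
  mu(A) = integral_A f dnu.
Since nu is a discrete measure concentrated on the atoms of X, the integral over A reduces to the sum
  mu(A) = sum_{x in A} f(x) * nu({x}).
Computing each term:
  x1: f(x1) * nu(x1) = 5/4 * 3 = 15/4.
  x2: f(x2) * nu(x2) = 2 * 1 = 2.
  x5: f(x5) * nu(x5) = 2 * 2 = 4.
  x6: f(x6) * nu(x6) = 1 * 6 = 6.
Summing: mu(A) = 15/4 + 2 + 4 + 6 = 63/4.

63/4


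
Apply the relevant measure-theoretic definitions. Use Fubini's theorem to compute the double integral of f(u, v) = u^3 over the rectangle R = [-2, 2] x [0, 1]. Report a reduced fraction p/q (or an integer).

f(u, v) is a tensor product of a function of u and a function of v, and both factors are bounded continuous (hence Lebesgue integrable) on the rectangle, so Fubini's theorem applies:
  integral_R f d(m x m) = (integral_a1^b1 u^3 du) * (integral_a2^b2 1 dv).
Inner integral in u: integral_{-2}^{2} u^3 du = (2^4 - (-2)^4)/4
  = 0.
Inner integral in v: integral_{0}^{1} 1 dv = (1^1 - 0^1)/1
  = 1.
Product: (0) * (1) = 0.

0


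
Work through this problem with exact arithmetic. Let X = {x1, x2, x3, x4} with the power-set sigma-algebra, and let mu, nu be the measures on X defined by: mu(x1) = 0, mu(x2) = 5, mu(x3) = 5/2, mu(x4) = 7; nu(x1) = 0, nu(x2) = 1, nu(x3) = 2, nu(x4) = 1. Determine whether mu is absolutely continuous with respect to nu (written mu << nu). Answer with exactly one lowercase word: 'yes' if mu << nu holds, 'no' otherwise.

mu << nu means: every nu-null measurable set is also mu-null; equivalently, for every atom x, if nu({x}) = 0 then mu({x}) = 0.
Checking each atom:
  x1: nu = 0, mu = 0 -> consistent with mu << nu.
  x2: nu = 1 > 0 -> no constraint.
  x3: nu = 2 > 0 -> no constraint.
  x4: nu = 1 > 0 -> no constraint.
No atom violates the condition. Therefore mu << nu.

yes


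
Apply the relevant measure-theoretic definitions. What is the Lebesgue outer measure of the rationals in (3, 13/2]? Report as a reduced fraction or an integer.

E = Q cap (3, 13/2] is a subset of Q, which is countable. Enumerate Q = {q_1, q_2, ...}; for any eps > 0, cover q_k by the open interval (q_k - eps/2^(k+1), q_k + eps/2^(k+1)), of length eps/2^k. The total cover length is sum_{k>=1} eps/2^k = eps. Hence m*(E) <= m*(Q) <= eps for every eps > 0, and since outer measure is non-negative, m*(E) = 0.

0


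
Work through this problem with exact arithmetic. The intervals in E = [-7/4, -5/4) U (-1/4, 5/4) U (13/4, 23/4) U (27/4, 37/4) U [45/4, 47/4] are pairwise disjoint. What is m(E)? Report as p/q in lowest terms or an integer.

For pairwise disjoint intervals, m(union_i I_i) = sum_i m(I_i),
and m is invariant under swapping open/closed endpoints (single points have measure 0).
So m(E) = sum_i (b_i - a_i).
  I_1 has length -5/4 - (-7/4) = 1/2.
  I_2 has length 5/4 - (-1/4) = 3/2.
  I_3 has length 23/4 - 13/4 = 5/2.
  I_4 has length 37/4 - 27/4 = 5/2.
  I_5 has length 47/4 - 45/4 = 1/2.
Summing:
  m(E) = 1/2 + 3/2 + 5/2 + 5/2 + 1/2 = 15/2.

15/2


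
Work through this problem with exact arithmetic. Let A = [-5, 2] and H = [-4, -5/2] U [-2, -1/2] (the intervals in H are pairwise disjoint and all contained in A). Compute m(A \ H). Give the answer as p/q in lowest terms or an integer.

The ambient interval has length m(A) = 2 - (-5) = 7.
Since the holes are disjoint and sit inside A, by finite additivity
  m(H) = sum_i (b_i - a_i), and m(A \ H) = m(A) - m(H).
Computing the hole measures:
  m(H_1) = -5/2 - (-4) = 3/2.
  m(H_2) = -1/2 - (-2) = 3/2.
Summed: m(H) = 3/2 + 3/2 = 3.
So m(A \ H) = 7 - 3 = 4.

4


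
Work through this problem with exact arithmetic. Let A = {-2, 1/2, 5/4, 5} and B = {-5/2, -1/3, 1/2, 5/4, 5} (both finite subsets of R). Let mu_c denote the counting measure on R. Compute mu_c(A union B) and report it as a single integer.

Counting measure on a finite set equals cardinality. By inclusion-exclusion, |A union B| = |A| + |B| - |A cap B|.
|A| = 4, |B| = 5, |A cap B| = 3.
So mu_c(A union B) = 4 + 5 - 3 = 6.

6


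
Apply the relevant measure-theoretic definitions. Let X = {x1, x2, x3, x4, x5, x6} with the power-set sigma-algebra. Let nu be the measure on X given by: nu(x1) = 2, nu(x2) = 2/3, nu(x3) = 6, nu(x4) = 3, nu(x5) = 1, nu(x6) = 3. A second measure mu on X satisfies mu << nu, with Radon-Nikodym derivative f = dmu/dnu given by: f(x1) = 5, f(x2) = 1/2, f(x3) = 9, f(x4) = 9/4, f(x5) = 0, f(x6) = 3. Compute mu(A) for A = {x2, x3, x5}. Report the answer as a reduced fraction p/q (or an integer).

By the defining property of the Radon-Nikodym derivative, for every measurable set A,
  mu(A) = integral_A f dnu.
Since nu is a discrete measure concentrated on the atoms of X, the integral over A reduces to the sum
  mu(A) = sum_{x in A} f(x) * nu({x}).
Computing each term:
  x2: f(x2) * nu(x2) = 1/2 * 2/3 = 1/3.
  x3: f(x3) * nu(x3) = 9 * 6 = 54.
  x5: f(x5) * nu(x5) = 0 * 1 = 0.
Summing: mu(A) = 1/3 + 54 + 0 = 163/3.

163/3


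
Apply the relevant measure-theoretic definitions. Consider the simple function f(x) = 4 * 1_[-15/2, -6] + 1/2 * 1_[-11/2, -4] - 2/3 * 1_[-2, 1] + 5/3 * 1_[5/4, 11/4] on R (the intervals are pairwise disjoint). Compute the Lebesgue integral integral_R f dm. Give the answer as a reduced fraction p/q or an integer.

For a simple function f = sum_i c_i * 1_{A_i} with disjoint A_i,
  integral f dm = sum_i c_i * m(A_i).
Lengths of the A_i:
  m(A_1) = -6 - (-15/2) = 3/2.
  m(A_2) = -4 - (-11/2) = 3/2.
  m(A_3) = 1 - (-2) = 3.
  m(A_4) = 11/4 - 5/4 = 3/2.
Contributions c_i * m(A_i):
  (4) * (3/2) = 6.
  (1/2) * (3/2) = 3/4.
  (-2/3) * (3) = -2.
  (5/3) * (3/2) = 5/2.
Total: 6 + 3/4 - 2 + 5/2 = 29/4.

29/4


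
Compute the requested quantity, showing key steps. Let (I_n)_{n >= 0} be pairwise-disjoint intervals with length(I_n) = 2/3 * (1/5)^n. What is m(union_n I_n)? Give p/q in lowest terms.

By countable additivity of the Lebesgue measure on pairwise disjoint measurable sets,
  m(union_{n >= 0} I_n) = sum_{n >= 0} m(I_n) = sum_{n >= 0} a * r^n,
  with a = 2/3 and r = 1/5.
Since 0 < r = 1/5 < 1, the geometric series converges:
  sum_{n >= 0} a * r^n = a / (1 - r).
  = 2/3 / (1 - 1/5)
  = 2/3 / (4/5)
  = 5/6.

5/6


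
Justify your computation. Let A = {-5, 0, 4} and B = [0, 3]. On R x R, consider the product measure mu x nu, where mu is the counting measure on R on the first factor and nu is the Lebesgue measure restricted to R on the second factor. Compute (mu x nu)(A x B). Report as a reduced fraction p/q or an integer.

For a measurable rectangle A x B, the product measure satisfies
  (mu x nu)(A x B) = mu(A) * nu(B).
  mu(A) = 3.
  nu(B) = 3.
  (mu x nu)(A x B) = 3 * 3 = 9.

9


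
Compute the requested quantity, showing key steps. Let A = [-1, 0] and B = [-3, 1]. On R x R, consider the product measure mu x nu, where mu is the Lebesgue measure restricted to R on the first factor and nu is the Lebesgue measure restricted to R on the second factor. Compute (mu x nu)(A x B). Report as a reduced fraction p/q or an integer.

For a measurable rectangle A x B, the product measure satisfies
  (mu x nu)(A x B) = mu(A) * nu(B).
  mu(A) = 1.
  nu(B) = 4.
  (mu x nu)(A x B) = 1 * 4 = 4.

4


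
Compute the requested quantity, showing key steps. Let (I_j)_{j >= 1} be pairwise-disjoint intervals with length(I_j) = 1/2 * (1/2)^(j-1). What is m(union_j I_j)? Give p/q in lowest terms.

By countable additivity of the Lebesgue measure on pairwise disjoint measurable sets,
  m(union_{j >= 1} I_j) = sum_{j >= 1} m(I_j) = sum_{j >= 1} a * r^(j-1),
  with a = 1/2 and r = 1/2.
Since 0 < r = 1/2 < 1, the geometric series converges:
  sum_{j >= 1} a * r^(j-1) = a / (1 - r).
  = 1/2 / (1 - 1/2)
  = 1/2 / (1/2)
  = 1.

1


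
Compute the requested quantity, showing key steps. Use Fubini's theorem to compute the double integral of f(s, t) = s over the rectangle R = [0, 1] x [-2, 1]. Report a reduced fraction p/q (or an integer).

f(s, t) is a tensor product of a function of s and a function of t, and both factors are bounded continuous (hence Lebesgue integrable) on the rectangle, so Fubini's theorem applies:
  integral_R f d(m x m) = (integral_a1^b1 s ds) * (integral_a2^b2 1 dt).
Inner integral in s: integral_{0}^{1} s ds = (1^2 - 0^2)/2
  = 1/2.
Inner integral in t: integral_{-2}^{1} 1 dt = (1^1 - (-2)^1)/1
  = 3.
Product: (1/2) * (3) = 3/2.

3/2


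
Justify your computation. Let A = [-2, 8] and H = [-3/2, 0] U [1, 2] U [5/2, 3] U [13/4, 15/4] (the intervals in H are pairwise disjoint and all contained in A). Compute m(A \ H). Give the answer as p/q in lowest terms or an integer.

The ambient interval has length m(A) = 8 - (-2) = 10.
Since the holes are disjoint and sit inside A, by finite additivity
  m(H) = sum_i (b_i - a_i), and m(A \ H) = m(A) - m(H).
Computing the hole measures:
  m(H_1) = 0 - (-3/2) = 3/2.
  m(H_2) = 2 - 1 = 1.
  m(H_3) = 3 - 5/2 = 1/2.
  m(H_4) = 15/4 - 13/4 = 1/2.
Summed: m(H) = 3/2 + 1 + 1/2 + 1/2 = 7/2.
So m(A \ H) = 10 - 7/2 = 13/2.

13/2


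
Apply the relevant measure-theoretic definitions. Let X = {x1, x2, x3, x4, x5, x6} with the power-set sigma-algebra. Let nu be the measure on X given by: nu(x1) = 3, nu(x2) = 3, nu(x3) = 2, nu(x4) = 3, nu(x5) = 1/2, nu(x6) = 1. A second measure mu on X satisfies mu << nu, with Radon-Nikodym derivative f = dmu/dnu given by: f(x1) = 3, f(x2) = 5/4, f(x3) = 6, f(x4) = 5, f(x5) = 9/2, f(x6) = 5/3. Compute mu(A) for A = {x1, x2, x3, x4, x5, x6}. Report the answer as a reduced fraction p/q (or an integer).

By the defining property of the Radon-Nikodym derivative, for every measurable set A,
  mu(A) = integral_A f dnu.
Since nu is a discrete measure concentrated on the atoms of X, the integral over A reduces to the sum
  mu(A) = sum_{x in A} f(x) * nu({x}).
Computing each term:
  x1: f(x1) * nu(x1) = 3 * 3 = 9.
  x2: f(x2) * nu(x2) = 5/4 * 3 = 15/4.
  x3: f(x3) * nu(x3) = 6 * 2 = 12.
  x4: f(x4) * nu(x4) = 5 * 3 = 15.
  x5: f(x5) * nu(x5) = 9/2 * 1/2 = 9/4.
  x6: f(x6) * nu(x6) = 5/3 * 1 = 5/3.
Summing: mu(A) = 9 + 15/4 + 12 + 15 + 9/4 + 5/3 = 131/3.

131/3


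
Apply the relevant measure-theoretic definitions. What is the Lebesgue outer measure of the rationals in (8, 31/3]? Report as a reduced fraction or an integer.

E = Q cap (8, 31/3] is a subset of Q, which is countable. Enumerate Q = {q_1, q_2, ...}; for any eps > 0, cover q_k by the open interval (q_k - eps/2^(k+1), q_k + eps/2^(k+1)), of length eps/2^k. The total cover length is sum_{k>=1} eps/2^k = eps. Hence m*(E) <= m*(Q) <= eps for every eps > 0, and since outer measure is non-negative, m*(E) = 0.

0


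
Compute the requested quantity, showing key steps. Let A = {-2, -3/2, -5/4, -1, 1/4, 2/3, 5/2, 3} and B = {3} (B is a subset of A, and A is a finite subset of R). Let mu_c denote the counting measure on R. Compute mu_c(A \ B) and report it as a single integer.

Counting measure assigns mu_c(E) = |E| (number of elements) when E is finite. For B subset A, A \ B is the set of elements of A not in B, so |A \ B| = |A| - |B|.
|A| = 8, |B| = 1, so mu_c(A \ B) = 8 - 1 = 7.

7


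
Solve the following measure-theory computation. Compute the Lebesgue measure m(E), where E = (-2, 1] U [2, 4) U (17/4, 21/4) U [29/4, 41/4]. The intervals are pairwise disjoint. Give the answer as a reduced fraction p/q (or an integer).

For pairwise disjoint intervals, m(union_i I_i) = sum_i m(I_i),
and m is invariant under swapping open/closed endpoints (single points have measure 0).
So m(E) = sum_i (b_i - a_i).
  I_1 has length 1 - (-2) = 3.
  I_2 has length 4 - 2 = 2.
  I_3 has length 21/4 - 17/4 = 1.
  I_4 has length 41/4 - 29/4 = 3.
Summing:
  m(E) = 3 + 2 + 1 + 3 = 9.

9


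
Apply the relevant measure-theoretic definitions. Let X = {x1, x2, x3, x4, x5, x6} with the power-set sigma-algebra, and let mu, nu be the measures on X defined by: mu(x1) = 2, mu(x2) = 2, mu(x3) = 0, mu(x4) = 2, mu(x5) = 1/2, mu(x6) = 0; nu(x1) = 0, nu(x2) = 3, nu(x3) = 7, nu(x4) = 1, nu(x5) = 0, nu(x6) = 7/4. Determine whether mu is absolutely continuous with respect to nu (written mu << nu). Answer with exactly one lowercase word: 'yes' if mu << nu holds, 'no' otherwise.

mu << nu means: every nu-null measurable set is also mu-null; equivalently, for every atom x, if nu({x}) = 0 then mu({x}) = 0.
Checking each atom:
  x1: nu = 0, mu = 2 > 0 -> violates mu << nu.
  x2: nu = 3 > 0 -> no constraint.
  x3: nu = 7 > 0 -> no constraint.
  x4: nu = 1 > 0 -> no constraint.
  x5: nu = 0, mu = 1/2 > 0 -> violates mu << nu.
  x6: nu = 7/4 > 0 -> no constraint.
The atom(s) x1, x5 violate the condition (nu = 0 but mu > 0). Therefore mu is NOT absolutely continuous w.r.t. nu.

no


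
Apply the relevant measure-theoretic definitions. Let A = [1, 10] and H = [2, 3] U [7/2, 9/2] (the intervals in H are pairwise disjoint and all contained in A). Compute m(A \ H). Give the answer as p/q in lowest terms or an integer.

The ambient interval has length m(A) = 10 - 1 = 9.
Since the holes are disjoint and sit inside A, by finite additivity
  m(H) = sum_i (b_i - a_i), and m(A \ H) = m(A) - m(H).
Computing the hole measures:
  m(H_1) = 3 - 2 = 1.
  m(H_2) = 9/2 - 7/2 = 1.
Summed: m(H) = 1 + 1 = 2.
So m(A \ H) = 9 - 2 = 7.

7


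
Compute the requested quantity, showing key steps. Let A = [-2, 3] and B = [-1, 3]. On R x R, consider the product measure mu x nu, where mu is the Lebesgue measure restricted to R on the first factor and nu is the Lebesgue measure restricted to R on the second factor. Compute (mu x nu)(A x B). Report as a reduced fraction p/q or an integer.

For a measurable rectangle A x B, the product measure satisfies
  (mu x nu)(A x B) = mu(A) * nu(B).
  mu(A) = 5.
  nu(B) = 4.
  (mu x nu)(A x B) = 5 * 4 = 20.

20


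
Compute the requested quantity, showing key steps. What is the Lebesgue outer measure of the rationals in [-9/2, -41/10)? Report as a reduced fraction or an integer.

Q cap [-9/2, -41/10) is countable; list its elements as q_1, q_2, ... . Fix eps > 0 and cover the k-th point by an interval of length eps * 2^(-k). The cover has total length eps * sum_{k>=1} 2^(-k) = eps, so by definition of outer measure m*(Q cap [-9/2, -41/10)) <= eps. Since eps was arbitrary and m* >= 0, the outer measure is 0.

0


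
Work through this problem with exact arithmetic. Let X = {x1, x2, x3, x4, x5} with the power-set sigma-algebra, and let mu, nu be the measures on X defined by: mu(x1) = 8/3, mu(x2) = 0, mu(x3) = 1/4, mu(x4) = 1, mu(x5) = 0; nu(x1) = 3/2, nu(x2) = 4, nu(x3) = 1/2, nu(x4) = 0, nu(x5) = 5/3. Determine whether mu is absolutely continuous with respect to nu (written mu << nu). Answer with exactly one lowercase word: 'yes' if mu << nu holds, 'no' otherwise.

mu << nu means: every nu-null measurable set is also mu-null; equivalently, for every atom x, if nu({x}) = 0 then mu({x}) = 0.
Checking each atom:
  x1: nu = 3/2 > 0 -> no constraint.
  x2: nu = 4 > 0 -> no constraint.
  x3: nu = 1/2 > 0 -> no constraint.
  x4: nu = 0, mu = 1 > 0 -> violates mu << nu.
  x5: nu = 5/3 > 0 -> no constraint.
The atom(s) x4 violate the condition (nu = 0 but mu > 0). Therefore mu is NOT absolutely continuous w.r.t. nu.

no


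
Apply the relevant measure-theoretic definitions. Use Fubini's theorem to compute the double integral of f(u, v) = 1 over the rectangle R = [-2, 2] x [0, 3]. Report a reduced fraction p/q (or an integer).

f(u, v) is a tensor product of a function of u and a function of v, and both factors are bounded continuous (hence Lebesgue integrable) on the rectangle, so Fubini's theorem applies:
  integral_R f d(m x m) = (integral_a1^b1 1 du) * (integral_a2^b2 1 dv).
Inner integral in u: integral_{-2}^{2} 1 du = (2^1 - (-2)^1)/1
  = 4.
Inner integral in v: integral_{0}^{3} 1 dv = (3^1 - 0^1)/1
  = 3.
Product: (4) * (3) = 12.

12


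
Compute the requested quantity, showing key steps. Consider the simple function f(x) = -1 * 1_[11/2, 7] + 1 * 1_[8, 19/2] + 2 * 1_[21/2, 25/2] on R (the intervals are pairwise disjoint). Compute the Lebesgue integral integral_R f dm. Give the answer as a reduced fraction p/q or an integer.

For a simple function f = sum_i c_i * 1_{A_i} with disjoint A_i,
  integral f dm = sum_i c_i * m(A_i).
Lengths of the A_i:
  m(A_1) = 7 - 11/2 = 3/2.
  m(A_2) = 19/2 - 8 = 3/2.
  m(A_3) = 25/2 - 21/2 = 2.
Contributions c_i * m(A_i):
  (-1) * (3/2) = -3/2.
  (1) * (3/2) = 3/2.
  (2) * (2) = 4.
Total: -3/2 + 3/2 + 4 = 4.

4


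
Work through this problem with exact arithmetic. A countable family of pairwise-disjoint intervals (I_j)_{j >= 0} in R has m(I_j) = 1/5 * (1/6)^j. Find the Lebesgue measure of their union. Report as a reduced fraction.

By countable additivity of the Lebesgue measure on pairwise disjoint measurable sets,
  m(union_{j >= 0} I_j) = sum_{j >= 0} m(I_j) = sum_{j >= 0} a * r^j,
  with a = 1/5 and r = 1/6.
Since 0 < r = 1/6 < 1, the geometric series converges:
  sum_{j >= 0} a * r^j = a / (1 - r).
  = 1/5 / (1 - 1/6)
  = 1/5 / (5/6)
  = 6/25.

6/25


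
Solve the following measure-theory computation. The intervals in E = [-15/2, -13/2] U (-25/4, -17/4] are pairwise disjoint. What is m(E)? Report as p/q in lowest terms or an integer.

For pairwise disjoint intervals, m(union_i I_i) = sum_i m(I_i),
and m is invariant under swapping open/closed endpoints (single points have measure 0).
So m(E) = sum_i (b_i - a_i).
  I_1 has length -13/2 - (-15/2) = 1.
  I_2 has length -17/4 - (-25/4) = 2.
Summing:
  m(E) = 1 + 2 = 3.

3


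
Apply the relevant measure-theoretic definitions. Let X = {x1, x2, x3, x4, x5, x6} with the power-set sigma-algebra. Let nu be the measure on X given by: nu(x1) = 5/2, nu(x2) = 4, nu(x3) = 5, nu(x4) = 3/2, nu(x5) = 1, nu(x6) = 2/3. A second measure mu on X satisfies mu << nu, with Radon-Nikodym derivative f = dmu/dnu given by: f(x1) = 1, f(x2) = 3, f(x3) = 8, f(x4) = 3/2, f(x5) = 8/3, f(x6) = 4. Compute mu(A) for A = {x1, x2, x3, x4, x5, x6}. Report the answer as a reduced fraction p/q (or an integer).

By the defining property of the Radon-Nikodym derivative, for every measurable set A,
  mu(A) = integral_A f dnu.
Since nu is a discrete measure concentrated on the atoms of X, the integral over A reduces to the sum
  mu(A) = sum_{x in A} f(x) * nu({x}).
Computing each term:
  x1: f(x1) * nu(x1) = 1 * 5/2 = 5/2.
  x2: f(x2) * nu(x2) = 3 * 4 = 12.
  x3: f(x3) * nu(x3) = 8 * 5 = 40.
  x4: f(x4) * nu(x4) = 3/2 * 3/2 = 9/4.
  x5: f(x5) * nu(x5) = 8/3 * 1 = 8/3.
  x6: f(x6) * nu(x6) = 4 * 2/3 = 8/3.
Summing: mu(A) = 5/2 + 12 + 40 + 9/4 + 8/3 + 8/3 = 745/12.

745/12


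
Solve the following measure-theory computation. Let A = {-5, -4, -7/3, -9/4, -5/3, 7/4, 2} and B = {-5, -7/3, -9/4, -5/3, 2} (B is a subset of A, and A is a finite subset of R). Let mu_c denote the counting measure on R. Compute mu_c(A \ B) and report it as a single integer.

Counting measure assigns mu_c(E) = |E| (number of elements) when E is finite. For B subset A, A \ B is the set of elements of A not in B, so |A \ B| = |A| - |B|.
|A| = 7, |B| = 5, so mu_c(A \ B) = 7 - 5 = 2.

2


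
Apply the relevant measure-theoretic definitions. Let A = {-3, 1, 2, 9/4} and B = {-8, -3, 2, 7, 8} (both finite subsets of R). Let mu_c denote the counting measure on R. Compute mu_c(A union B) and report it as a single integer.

Counting measure on a finite set equals cardinality. By inclusion-exclusion, |A union B| = |A| + |B| - |A cap B|.
|A| = 4, |B| = 5, |A cap B| = 2.
So mu_c(A union B) = 4 + 5 - 2 = 7.

7


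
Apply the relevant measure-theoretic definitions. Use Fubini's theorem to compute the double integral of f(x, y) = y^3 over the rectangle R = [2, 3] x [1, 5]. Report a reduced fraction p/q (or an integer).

f(x, y) is a tensor product of a function of x and a function of y, and both factors are bounded continuous (hence Lebesgue integrable) on the rectangle, so Fubini's theorem applies:
  integral_R f d(m x m) = (integral_a1^b1 1 dx) * (integral_a2^b2 y^3 dy).
Inner integral in x: integral_{2}^{3} 1 dx = (3^1 - 2^1)/1
  = 1.
Inner integral in y: integral_{1}^{5} y^3 dy = (5^4 - 1^4)/4
  = 156.
Product: (1) * (156) = 156.

156


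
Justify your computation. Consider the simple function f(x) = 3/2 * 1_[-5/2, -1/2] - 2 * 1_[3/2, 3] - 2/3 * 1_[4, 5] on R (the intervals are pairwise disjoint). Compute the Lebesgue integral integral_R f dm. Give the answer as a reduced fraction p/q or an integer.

For a simple function f = sum_i c_i * 1_{A_i} with disjoint A_i,
  integral f dm = sum_i c_i * m(A_i).
Lengths of the A_i:
  m(A_1) = -1/2 - (-5/2) = 2.
  m(A_2) = 3 - 3/2 = 3/2.
  m(A_3) = 5 - 4 = 1.
Contributions c_i * m(A_i):
  (3/2) * (2) = 3.
  (-2) * (3/2) = -3.
  (-2/3) * (1) = -2/3.
Total: 3 - 3 - 2/3 = -2/3.

-2/3


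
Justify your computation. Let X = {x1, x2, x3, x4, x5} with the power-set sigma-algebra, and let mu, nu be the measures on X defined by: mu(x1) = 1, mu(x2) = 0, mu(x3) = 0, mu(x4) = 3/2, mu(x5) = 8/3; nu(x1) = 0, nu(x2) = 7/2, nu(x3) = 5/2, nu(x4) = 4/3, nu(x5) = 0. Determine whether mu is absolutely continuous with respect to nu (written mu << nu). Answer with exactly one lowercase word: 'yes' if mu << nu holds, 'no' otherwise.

mu << nu means: every nu-null measurable set is also mu-null; equivalently, for every atom x, if nu({x}) = 0 then mu({x}) = 0.
Checking each atom:
  x1: nu = 0, mu = 1 > 0 -> violates mu << nu.
  x2: nu = 7/2 > 0 -> no constraint.
  x3: nu = 5/2 > 0 -> no constraint.
  x4: nu = 4/3 > 0 -> no constraint.
  x5: nu = 0, mu = 8/3 > 0 -> violates mu << nu.
The atom(s) x1, x5 violate the condition (nu = 0 but mu > 0). Therefore mu is NOT absolutely continuous w.r.t. nu.

no


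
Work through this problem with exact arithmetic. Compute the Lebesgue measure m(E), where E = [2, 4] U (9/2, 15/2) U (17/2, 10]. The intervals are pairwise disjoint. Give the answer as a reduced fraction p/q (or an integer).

For pairwise disjoint intervals, m(union_i I_i) = sum_i m(I_i),
and m is invariant under swapping open/closed endpoints (single points have measure 0).
So m(E) = sum_i (b_i - a_i).
  I_1 has length 4 - 2 = 2.
  I_2 has length 15/2 - 9/2 = 3.
  I_3 has length 10 - 17/2 = 3/2.
Summing:
  m(E) = 2 + 3 + 3/2 = 13/2.

13/2


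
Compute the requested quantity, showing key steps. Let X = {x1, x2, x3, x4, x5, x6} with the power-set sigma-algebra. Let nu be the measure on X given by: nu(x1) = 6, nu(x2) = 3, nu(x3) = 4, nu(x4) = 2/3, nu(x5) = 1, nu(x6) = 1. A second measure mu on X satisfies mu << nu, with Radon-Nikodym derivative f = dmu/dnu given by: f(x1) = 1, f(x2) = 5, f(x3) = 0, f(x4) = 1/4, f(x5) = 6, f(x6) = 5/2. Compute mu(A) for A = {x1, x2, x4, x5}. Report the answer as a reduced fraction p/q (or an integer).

By the defining property of the Radon-Nikodym derivative, for every measurable set A,
  mu(A) = integral_A f dnu.
Since nu is a discrete measure concentrated on the atoms of X, the integral over A reduces to the sum
  mu(A) = sum_{x in A} f(x) * nu({x}).
Computing each term:
  x1: f(x1) * nu(x1) = 1 * 6 = 6.
  x2: f(x2) * nu(x2) = 5 * 3 = 15.
  x4: f(x4) * nu(x4) = 1/4 * 2/3 = 1/6.
  x5: f(x5) * nu(x5) = 6 * 1 = 6.
Summing: mu(A) = 6 + 15 + 1/6 + 6 = 163/6.

163/6


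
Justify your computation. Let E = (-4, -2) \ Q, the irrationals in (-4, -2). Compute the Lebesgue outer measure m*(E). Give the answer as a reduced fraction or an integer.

The interval I = (-4, -2) has m(I) = -2 - (-4) = 2 (endpoints are measure-zero, so open/closed/half-open agree). Write I = (I cap Q) u (I \ Q). The rationals in I are countable, so m*(I cap Q) = 0 (cover each rational by intervals whose total length is arbitrarily small). By countable subadditivity m*(I) <= m*(I cap Q) + m*(I \ Q), hence m*(I \ Q) >= m(I) = 2. The reverse inequality m*(I \ Q) <= m*(I) = 2 is trivial since (I \ Q) is a subset of I. Therefore m*(I \ Q) = 2.

2


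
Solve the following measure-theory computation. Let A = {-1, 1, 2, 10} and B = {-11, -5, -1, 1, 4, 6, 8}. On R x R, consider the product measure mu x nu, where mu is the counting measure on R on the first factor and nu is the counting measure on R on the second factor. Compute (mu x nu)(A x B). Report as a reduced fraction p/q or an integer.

For a measurable rectangle A x B, the product measure satisfies
  (mu x nu)(A x B) = mu(A) * nu(B).
  mu(A) = 4.
  nu(B) = 7.
  (mu x nu)(A x B) = 4 * 7 = 28.

28


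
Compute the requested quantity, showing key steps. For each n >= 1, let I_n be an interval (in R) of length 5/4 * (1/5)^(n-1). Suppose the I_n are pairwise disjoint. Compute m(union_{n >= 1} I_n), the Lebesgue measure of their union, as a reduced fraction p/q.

By countable additivity of the Lebesgue measure on pairwise disjoint measurable sets,
  m(union_{n >= 1} I_n) = sum_{n >= 1} m(I_n) = sum_{n >= 1} a * r^(n-1),
  with a = 5/4 and r = 1/5.
Since 0 < r = 1/5 < 1, the geometric series converges:
  sum_{n >= 1} a * r^(n-1) = a / (1 - r).
  = 5/4 / (1 - 1/5)
  = 5/4 / (4/5)
  = 25/16.

25/16


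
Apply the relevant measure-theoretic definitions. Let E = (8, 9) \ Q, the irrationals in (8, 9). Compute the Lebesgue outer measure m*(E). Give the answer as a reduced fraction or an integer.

The interval I = (8, 9) has m(I) = 9 - 8 = 1 (endpoints are measure-zero, so open/closed/half-open agree). Write I = (I cap Q) u (I \ Q). The rationals in I are countable, so m*(I cap Q) = 0 (cover each rational by intervals whose total length is arbitrarily small). By countable subadditivity m*(I) <= m*(I cap Q) + m*(I \ Q), hence m*(I \ Q) >= m(I) = 1. The reverse inequality m*(I \ Q) <= m*(I) = 1 is trivial since (I \ Q) is a subset of I. Therefore m*(I \ Q) = 1.

1


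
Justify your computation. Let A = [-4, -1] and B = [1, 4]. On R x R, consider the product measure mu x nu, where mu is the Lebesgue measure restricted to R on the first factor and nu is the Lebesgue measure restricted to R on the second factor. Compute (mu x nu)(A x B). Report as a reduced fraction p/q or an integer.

For a measurable rectangle A x B, the product measure satisfies
  (mu x nu)(A x B) = mu(A) * nu(B).
  mu(A) = 3.
  nu(B) = 3.
  (mu x nu)(A x B) = 3 * 3 = 9.

9


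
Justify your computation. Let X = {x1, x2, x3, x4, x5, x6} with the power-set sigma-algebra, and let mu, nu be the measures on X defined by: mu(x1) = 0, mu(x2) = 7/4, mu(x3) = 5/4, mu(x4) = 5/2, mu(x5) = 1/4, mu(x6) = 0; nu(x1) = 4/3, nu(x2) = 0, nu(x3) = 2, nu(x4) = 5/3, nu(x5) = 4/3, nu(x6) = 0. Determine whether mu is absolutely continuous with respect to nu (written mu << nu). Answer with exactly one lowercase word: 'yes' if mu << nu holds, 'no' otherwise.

mu << nu means: every nu-null measurable set is also mu-null; equivalently, for every atom x, if nu({x}) = 0 then mu({x}) = 0.
Checking each atom:
  x1: nu = 4/3 > 0 -> no constraint.
  x2: nu = 0, mu = 7/4 > 0 -> violates mu << nu.
  x3: nu = 2 > 0 -> no constraint.
  x4: nu = 5/3 > 0 -> no constraint.
  x5: nu = 4/3 > 0 -> no constraint.
  x6: nu = 0, mu = 0 -> consistent with mu << nu.
The atom(s) x2 violate the condition (nu = 0 but mu > 0). Therefore mu is NOT absolutely continuous w.r.t. nu.

no


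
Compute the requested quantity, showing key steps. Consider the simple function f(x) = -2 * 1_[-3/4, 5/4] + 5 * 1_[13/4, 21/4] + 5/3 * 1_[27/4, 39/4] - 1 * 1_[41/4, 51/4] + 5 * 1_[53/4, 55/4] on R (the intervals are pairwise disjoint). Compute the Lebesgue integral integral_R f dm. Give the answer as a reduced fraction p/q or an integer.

For a simple function f = sum_i c_i * 1_{A_i} with disjoint A_i,
  integral f dm = sum_i c_i * m(A_i).
Lengths of the A_i:
  m(A_1) = 5/4 - (-3/4) = 2.
  m(A_2) = 21/4 - 13/4 = 2.
  m(A_3) = 39/4 - 27/4 = 3.
  m(A_4) = 51/4 - 41/4 = 5/2.
  m(A_5) = 55/4 - 53/4 = 1/2.
Contributions c_i * m(A_i):
  (-2) * (2) = -4.
  (5) * (2) = 10.
  (5/3) * (3) = 5.
  (-1) * (5/2) = -5/2.
  (5) * (1/2) = 5/2.
Total: -4 + 10 + 5 - 5/2 + 5/2 = 11.

11


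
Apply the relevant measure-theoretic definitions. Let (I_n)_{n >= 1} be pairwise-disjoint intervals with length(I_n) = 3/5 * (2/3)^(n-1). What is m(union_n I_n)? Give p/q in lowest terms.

By countable additivity of the Lebesgue measure on pairwise disjoint measurable sets,
  m(union_{n >= 1} I_n) = sum_{n >= 1} m(I_n) = sum_{n >= 1} a * r^(n-1),
  with a = 3/5 and r = 2/3.
Since 0 < r = 2/3 < 1, the geometric series converges:
  sum_{n >= 1} a * r^(n-1) = a / (1 - r).
  = 3/5 / (1 - 2/3)
  = 3/5 / (1/3)
  = 9/5.

9/5


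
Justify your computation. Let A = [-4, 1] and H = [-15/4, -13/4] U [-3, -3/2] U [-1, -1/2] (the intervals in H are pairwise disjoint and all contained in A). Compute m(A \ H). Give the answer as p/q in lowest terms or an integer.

The ambient interval has length m(A) = 1 - (-4) = 5.
Since the holes are disjoint and sit inside A, by finite additivity
  m(H) = sum_i (b_i - a_i), and m(A \ H) = m(A) - m(H).
Computing the hole measures:
  m(H_1) = -13/4 - (-15/4) = 1/2.
  m(H_2) = -3/2 - (-3) = 3/2.
  m(H_3) = -1/2 - (-1) = 1/2.
Summed: m(H) = 1/2 + 3/2 + 1/2 = 5/2.
So m(A \ H) = 5 - 5/2 = 5/2.

5/2


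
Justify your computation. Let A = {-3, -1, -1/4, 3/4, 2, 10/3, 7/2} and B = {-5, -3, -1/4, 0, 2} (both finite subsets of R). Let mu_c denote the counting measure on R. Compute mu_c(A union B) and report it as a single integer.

Counting measure on a finite set equals cardinality. By inclusion-exclusion, |A union B| = |A| + |B| - |A cap B|.
|A| = 7, |B| = 5, |A cap B| = 3.
So mu_c(A union B) = 7 + 5 - 3 = 9.

9


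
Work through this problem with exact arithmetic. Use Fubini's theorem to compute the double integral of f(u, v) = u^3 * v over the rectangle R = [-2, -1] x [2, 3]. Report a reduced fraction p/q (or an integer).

f(u, v) is a tensor product of a function of u and a function of v, and both factors are bounded continuous (hence Lebesgue integrable) on the rectangle, so Fubini's theorem applies:
  integral_R f d(m x m) = (integral_a1^b1 u^3 du) * (integral_a2^b2 v dv).
Inner integral in u: integral_{-2}^{-1} u^3 du = ((-1)^4 - (-2)^4)/4
  = -15/4.
Inner integral in v: integral_{2}^{3} v dv = (3^2 - 2^2)/2
  = 5/2.
Product: (-15/4) * (5/2) = -75/8.

-75/8


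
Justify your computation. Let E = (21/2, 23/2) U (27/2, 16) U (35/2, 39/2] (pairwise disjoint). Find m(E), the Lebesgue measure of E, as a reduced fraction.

For pairwise disjoint intervals, m(union_i I_i) = sum_i m(I_i),
and m is invariant under swapping open/closed endpoints (single points have measure 0).
So m(E) = sum_i (b_i - a_i).
  I_1 has length 23/2 - 21/2 = 1.
  I_2 has length 16 - 27/2 = 5/2.
  I_3 has length 39/2 - 35/2 = 2.
Summing:
  m(E) = 1 + 5/2 + 2 = 11/2.

11/2


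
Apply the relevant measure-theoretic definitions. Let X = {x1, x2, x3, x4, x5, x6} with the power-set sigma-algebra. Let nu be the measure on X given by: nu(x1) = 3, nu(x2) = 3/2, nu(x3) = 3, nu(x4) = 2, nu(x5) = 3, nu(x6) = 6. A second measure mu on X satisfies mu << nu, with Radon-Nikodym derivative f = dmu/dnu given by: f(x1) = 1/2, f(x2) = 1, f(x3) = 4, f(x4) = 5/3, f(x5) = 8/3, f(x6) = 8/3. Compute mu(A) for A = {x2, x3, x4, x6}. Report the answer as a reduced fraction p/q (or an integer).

By the defining property of the Radon-Nikodym derivative, for every measurable set A,
  mu(A) = integral_A f dnu.
Since nu is a discrete measure concentrated on the atoms of X, the integral over A reduces to the sum
  mu(A) = sum_{x in A} f(x) * nu({x}).
Computing each term:
  x2: f(x2) * nu(x2) = 1 * 3/2 = 3/2.
  x3: f(x3) * nu(x3) = 4 * 3 = 12.
  x4: f(x4) * nu(x4) = 5/3 * 2 = 10/3.
  x6: f(x6) * nu(x6) = 8/3 * 6 = 16.
Summing: mu(A) = 3/2 + 12 + 10/3 + 16 = 197/6.

197/6


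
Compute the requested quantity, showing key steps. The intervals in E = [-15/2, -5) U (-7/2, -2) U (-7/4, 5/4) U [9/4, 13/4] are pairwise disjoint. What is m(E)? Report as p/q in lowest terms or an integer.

For pairwise disjoint intervals, m(union_i I_i) = sum_i m(I_i),
and m is invariant under swapping open/closed endpoints (single points have measure 0).
So m(E) = sum_i (b_i - a_i).
  I_1 has length -5 - (-15/2) = 5/2.
  I_2 has length -2 - (-7/2) = 3/2.
  I_3 has length 5/4 - (-7/4) = 3.
  I_4 has length 13/4 - 9/4 = 1.
Summing:
  m(E) = 5/2 + 3/2 + 3 + 1 = 8.

8


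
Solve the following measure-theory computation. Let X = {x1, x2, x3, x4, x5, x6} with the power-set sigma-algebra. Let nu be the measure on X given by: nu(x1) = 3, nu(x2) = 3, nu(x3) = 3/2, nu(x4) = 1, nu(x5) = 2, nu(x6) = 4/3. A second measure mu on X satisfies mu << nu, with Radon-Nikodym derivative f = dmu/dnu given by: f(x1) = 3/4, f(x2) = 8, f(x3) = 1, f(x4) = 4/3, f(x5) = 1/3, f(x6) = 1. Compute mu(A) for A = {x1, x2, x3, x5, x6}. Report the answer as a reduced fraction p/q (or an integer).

By the defining property of the Radon-Nikodym derivative, for every measurable set A,
  mu(A) = integral_A f dnu.
Since nu is a discrete measure concentrated on the atoms of X, the integral over A reduces to the sum
  mu(A) = sum_{x in A} f(x) * nu({x}).
Computing each term:
  x1: f(x1) * nu(x1) = 3/4 * 3 = 9/4.
  x2: f(x2) * nu(x2) = 8 * 3 = 24.
  x3: f(x3) * nu(x3) = 1 * 3/2 = 3/2.
  x5: f(x5) * nu(x5) = 1/3 * 2 = 2/3.
  x6: f(x6) * nu(x6) = 1 * 4/3 = 4/3.
Summing: mu(A) = 9/4 + 24 + 3/2 + 2/3 + 4/3 = 119/4.

119/4


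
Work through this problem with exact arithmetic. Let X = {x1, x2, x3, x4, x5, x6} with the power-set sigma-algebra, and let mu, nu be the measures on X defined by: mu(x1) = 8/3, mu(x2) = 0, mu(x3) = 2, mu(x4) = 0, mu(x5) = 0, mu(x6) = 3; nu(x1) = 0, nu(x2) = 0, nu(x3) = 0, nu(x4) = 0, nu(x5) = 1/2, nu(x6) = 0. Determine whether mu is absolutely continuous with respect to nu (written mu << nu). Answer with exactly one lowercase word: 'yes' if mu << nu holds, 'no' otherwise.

mu << nu means: every nu-null measurable set is also mu-null; equivalently, for every atom x, if nu({x}) = 0 then mu({x}) = 0.
Checking each atom:
  x1: nu = 0, mu = 8/3 > 0 -> violates mu << nu.
  x2: nu = 0, mu = 0 -> consistent with mu << nu.
  x3: nu = 0, mu = 2 > 0 -> violates mu << nu.
  x4: nu = 0, mu = 0 -> consistent with mu << nu.
  x5: nu = 1/2 > 0 -> no constraint.
  x6: nu = 0, mu = 3 > 0 -> violates mu << nu.
The atom(s) x1, x3, x6 violate the condition (nu = 0 but mu > 0). Therefore mu is NOT absolutely continuous w.r.t. nu.

no


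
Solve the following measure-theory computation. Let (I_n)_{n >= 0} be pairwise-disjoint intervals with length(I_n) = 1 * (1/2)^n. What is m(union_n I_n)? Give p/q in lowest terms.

By countable additivity of the Lebesgue measure on pairwise disjoint measurable sets,
  m(union_{n >= 0} I_n) = sum_{n >= 0} m(I_n) = sum_{n >= 0} a * r^n,
  with a = 1 and r = 1/2.
Since 0 < r = 1/2 < 1, the geometric series converges:
  sum_{n >= 0} a * r^n = a / (1 - r).
  = 1 / (1 - 1/2)
  = 1 / (1/2)
  = 2.

2


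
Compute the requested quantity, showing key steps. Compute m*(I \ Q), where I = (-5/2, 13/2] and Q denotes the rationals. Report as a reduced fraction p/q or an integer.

The interval I = (-5/2, 13/2] has m(I) = 13/2 - (-5/2) = 9 (endpoints are measure-zero, so open/closed/half-open agree). Write I = (I cap Q) u (I \ Q). The rationals in I are countable, so m*(I cap Q) = 0 (cover each rational by intervals whose total length is arbitrarily small). By countable subadditivity m*(I) <= m*(I cap Q) + m*(I \ Q), hence m*(I \ Q) >= m(I) = 9. The reverse inequality m*(I \ Q) <= m*(I) = 9 is trivial since (I \ Q) is a subset of I. Therefore m*(I \ Q) = 9.

9
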